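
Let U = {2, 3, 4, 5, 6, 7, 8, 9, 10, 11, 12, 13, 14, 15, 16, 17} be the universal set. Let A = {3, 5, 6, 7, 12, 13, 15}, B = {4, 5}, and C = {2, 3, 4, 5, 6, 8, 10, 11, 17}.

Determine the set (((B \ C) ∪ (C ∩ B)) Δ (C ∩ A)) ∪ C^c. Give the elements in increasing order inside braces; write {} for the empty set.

B \ C = {}
C ∩ B = {4, 5}
(B \ C) ∪ (C ∩ B) = {4, 5}
C ∩ A = {3, 5, 6}
((B \ C) ∪ (C ∩ B)) Δ (C ∩ A) = {3, 4, 6}
C^c = {7, 9, 12, 13, 14, 15, 16}
(((B \ C) ∪ (C ∩ B)) Δ (C ∩ A)) ∪ C^c = {3, 4, 6, 7, 9, 12, 13, 14, 15, 16}

{3, 4, 6, 7, 9, 12, 13, 14, 15, 16}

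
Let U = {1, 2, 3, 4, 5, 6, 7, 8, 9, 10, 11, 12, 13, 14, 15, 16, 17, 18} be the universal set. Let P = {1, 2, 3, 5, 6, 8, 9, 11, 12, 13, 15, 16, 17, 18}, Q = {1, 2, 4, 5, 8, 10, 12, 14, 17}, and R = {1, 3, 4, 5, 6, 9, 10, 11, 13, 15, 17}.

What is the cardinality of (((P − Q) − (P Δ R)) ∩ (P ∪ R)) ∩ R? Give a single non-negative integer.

6

P − Q = {3, 6, 9, 11, 13, 15, 16, 18}
P Δ R = {2, 4, 8, 10, 12, 16, 18}
(P − Q) − (P Δ R) = {3, 6, 9, 11, 13, 15}
P ∪ R = {1, 2, 3, 4, 5, 6, 8, 9, 10, 11, 12, 13, 15, 16, 17, 18}
((P − Q) − (P Δ R)) ∩ (P ∪ R) = {3, 6, 9, 11, 13, 15}
(((P − Q) − (P Δ R)) ∩ (P ∪ R)) ∩ R = {3, 6, 9, 11, 13, 15}
|(((P − Q) − (P Δ R)) ∩ (P ∪ R)) ∩ R| = 6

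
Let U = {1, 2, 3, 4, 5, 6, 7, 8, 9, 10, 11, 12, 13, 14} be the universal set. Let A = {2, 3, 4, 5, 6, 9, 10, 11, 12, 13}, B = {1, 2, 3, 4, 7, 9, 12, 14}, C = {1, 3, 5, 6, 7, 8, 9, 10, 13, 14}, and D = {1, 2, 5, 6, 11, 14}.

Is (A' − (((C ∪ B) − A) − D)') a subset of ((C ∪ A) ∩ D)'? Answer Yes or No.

Yes

A' = {1, 7, 8, 14}
C ∪ B = {1, 2, 3, 4, 5, 6, 7, 8, 9, 10, 12, 13, 14}
(C ∪ B) − A = {1, 7, 8, 14}
((C ∪ B) − A) − D = {7, 8}
(((C ∪ B) − A) − D)' = {1, 2, 3, 4, 5, 6, 9, 10, 11, 12, 13, 14}
A' − (((C ∪ B) − A) − D)' = {7, 8}
C ∪ A = {1, 2, 3, 4, 5, 6, 7, 8, 9, 10, 11, 12, 13, 14}
(C ∪ A) ∩ D = {1, 2, 5, 6, 11, 14}
((C ∪ A) ∩ D)' = {3, 4, 7, 8, 9, 10, 12, 13}
Every element of {7, 8} is in {3, 4, 7, 8, 9, 10, 12, 13}, so A' − (((C ∪ B) − A) − D)' ⊆ ((C ∪ A) ∩ D)'.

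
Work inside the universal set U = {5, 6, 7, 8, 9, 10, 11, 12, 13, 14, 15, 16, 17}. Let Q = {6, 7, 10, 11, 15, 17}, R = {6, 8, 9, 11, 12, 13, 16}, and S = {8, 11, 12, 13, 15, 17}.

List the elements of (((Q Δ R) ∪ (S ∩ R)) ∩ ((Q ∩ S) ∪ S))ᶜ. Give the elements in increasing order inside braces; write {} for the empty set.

Q Δ R = {7, 8, 9, 10, 12, 13, 15, 16, 17}
S ∩ R = {8, 11, 12, 13}
(Q Δ R) ∪ (S ∩ R) = {7, 8, 9, 10, 11, 12, 13, 15, 16, 17}
Q ∩ S = {11, 15, 17}
(Q ∩ S) ∪ S = {8, 11, 12, 13, 15, 17}
((Q Δ R) ∪ (S ∩ R)) ∩ ((Q ∩ S) ∪ S) = {8, 11, 12, 13, 15, 17}
(((Q Δ R) ∪ (S ∩ R)) ∩ ((Q ∩ S) ∪ S))ᶜ = {5, 6, 7, 9, 10, 14, 16}

{5, 6, 7, 9, 10, 14, 16}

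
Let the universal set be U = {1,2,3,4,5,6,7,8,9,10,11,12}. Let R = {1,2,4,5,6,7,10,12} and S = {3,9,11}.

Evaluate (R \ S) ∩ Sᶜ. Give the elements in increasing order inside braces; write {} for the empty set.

{1,2,4,5,6,7,10,12}

R \ S = {1,2,4,5,6,7,10,12}
Sᶜ = {1,2,4,5,6,7,8,10,12}
(R \ S) ∩ Sᶜ = {1,2,4,5,6,7,10,12}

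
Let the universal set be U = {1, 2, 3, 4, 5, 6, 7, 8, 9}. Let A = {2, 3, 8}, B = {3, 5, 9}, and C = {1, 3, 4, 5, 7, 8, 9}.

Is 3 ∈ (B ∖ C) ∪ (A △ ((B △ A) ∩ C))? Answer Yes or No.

Yes

3 ∈ B and 3 ∈ C, so 3 ∉ B ∖ C
3 ∈ B and 3 ∈ A, so 3 ∉ B △ A
3 ∉ (B △ A) and 3 ∈ C, so 3 ∉ (B △ A) ∩ C
3 ∈ A and 3 ∉ ((B △ A) ∩ C), so 3 ∈ A △ ((B △ A) ∩ C)
3 ∉ (B ∖ C) and 3 ∈ (A △ ((B △ A) ∩ C)), so 3 ∈ (B ∖ C) ∪ (A △ ((B △ A) ∩ C))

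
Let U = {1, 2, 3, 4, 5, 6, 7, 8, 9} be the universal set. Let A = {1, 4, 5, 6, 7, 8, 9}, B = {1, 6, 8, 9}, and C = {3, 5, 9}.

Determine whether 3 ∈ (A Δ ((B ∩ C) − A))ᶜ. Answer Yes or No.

Yes

3 ∉ B and 3 ∈ C, so 3 ∉ B ∩ C
3 ∉ (B ∩ C) and 3 ∉ A, so 3 ∉ (B ∩ C) − A
3 ∉ A and 3 ∉ ((B ∩ C) − A), so 3 ∉ A Δ ((B ∩ C) − A)
3 ∈ (A Δ ((B ∩ C) − A))ᶜ since 3 ∉ (A Δ ((B ∩ C) − A))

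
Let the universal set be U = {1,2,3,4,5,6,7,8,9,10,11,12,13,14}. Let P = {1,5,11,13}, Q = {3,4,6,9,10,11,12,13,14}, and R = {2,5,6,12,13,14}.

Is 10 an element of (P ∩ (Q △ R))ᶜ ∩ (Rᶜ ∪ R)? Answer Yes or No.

10 ∈ Q and 10 ∉ R, so 10 ∈ Q △ R
10 ∉ P and 10 ∈ (Q △ R), so 10 ∉ P ∩ (Q △ R)
10 ∈ (P ∩ (Q △ R))ᶜ since 10 ∉ (P ∩ (Q △ R))
10 ∉ R, so 10 ∈ Rᶜ
10 ∈ Rᶜ and 10 ∉ R, so 10 ∈ Rᶜ ∪ R
10 ∈ (P ∩ (Q △ R))ᶜ and 10 ∈ (Rᶜ ∪ R), so 10 ∈ (P ∩ (Q △ R))ᶜ ∩ (Rᶜ ∪ R)

Yes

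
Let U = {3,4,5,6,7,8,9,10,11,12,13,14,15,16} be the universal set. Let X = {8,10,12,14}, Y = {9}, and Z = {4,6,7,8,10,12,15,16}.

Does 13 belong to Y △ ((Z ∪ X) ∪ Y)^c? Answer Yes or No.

Yes

13 ∉ Z and 13 ∉ X, so 13 ∉ Z ∪ X
13 ∉ (Z ∪ X) and 13 ∉ Y, so 13 ∉ (Z ∪ X) ∪ Y
13 ∈ ((Z ∪ X) ∪ Y)^c since 13 ∉ ((Z ∪ X) ∪ Y)
13 ∉ Y and 13 ∈ ((Z ∪ X) ∪ Y)^c, so 13 ∈ Y △ ((Z ∪ X) ∪ Y)^c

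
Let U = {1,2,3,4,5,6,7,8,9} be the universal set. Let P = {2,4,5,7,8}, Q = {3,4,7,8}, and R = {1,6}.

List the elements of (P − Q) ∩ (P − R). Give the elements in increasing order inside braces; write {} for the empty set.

P − Q = {2,5}
P − R = {2,4,5,7,8}
(P − Q) ∩ (P − R) = {2,5}

{2,5}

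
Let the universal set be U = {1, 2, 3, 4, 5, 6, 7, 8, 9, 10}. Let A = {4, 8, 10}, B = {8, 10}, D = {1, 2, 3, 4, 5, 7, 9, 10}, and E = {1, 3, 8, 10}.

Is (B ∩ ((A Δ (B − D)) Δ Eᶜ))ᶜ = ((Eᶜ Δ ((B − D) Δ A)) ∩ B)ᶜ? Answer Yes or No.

B − D = {8}
A Δ (B − D) = {4, 10}
Eᶜ = {2, 4, 5, 6, 7, 9}
(A Δ (B − D)) Δ Eᶜ = {2, 5, 6, 7, 9, 10}
B ∩ ((A Δ (B − D)) Δ Eᶜ) = {10}
(B ∩ ((A Δ (B − D)) Δ Eᶜ))ᶜ = {1, 2, 3, 4, 5, 6, 7, 8, 9}
(B − D) Δ A = {4, 10}
Eᶜ Δ ((B − D) Δ A) = {2, 5, 6, 7, 9, 10}
(Eᶜ Δ ((B − D) Δ A)) ∩ B = {10}
((Eᶜ Δ ((B − D) Δ A)) ∩ B)ᶜ = {1, 2, 3, 4, 5, 6, 7, 8, 9}
Both equal {1, 2, 3, 4, 5, 6, 7, 8, 9}, so (B ∩ ((A Δ (B − D)) Δ Eᶜ))ᶜ = ((Eᶜ Δ ((B − D) Δ A)) ∩ B)ᶜ.

Yes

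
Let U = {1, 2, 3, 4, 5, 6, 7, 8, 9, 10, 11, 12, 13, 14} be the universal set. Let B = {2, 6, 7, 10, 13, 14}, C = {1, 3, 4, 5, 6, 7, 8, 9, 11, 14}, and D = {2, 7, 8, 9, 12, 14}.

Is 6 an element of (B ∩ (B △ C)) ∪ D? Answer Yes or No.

6 ∈ B and 6 ∈ C, so 6 ∉ B △ C
6 ∈ B and 6 ∉ (B △ C), so 6 ∉ B ∩ (B △ C)
6 ∉ (B ∩ (B △ C)) and 6 ∉ D, so 6 ∉ (B ∩ (B △ C)) ∪ D

No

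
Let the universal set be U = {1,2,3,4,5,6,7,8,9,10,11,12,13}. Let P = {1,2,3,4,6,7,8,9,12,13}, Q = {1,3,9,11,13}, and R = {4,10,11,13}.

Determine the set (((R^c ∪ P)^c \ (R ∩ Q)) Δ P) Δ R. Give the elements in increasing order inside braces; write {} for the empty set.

{1,2,3,6,7,8,9,11,12}

R^c = {1,2,3,5,6,7,8,9,12}
R^c ∪ P = {1,2,3,4,5,6,7,8,9,12,13}
(R^c ∪ P)^c = {10,11}
R ∩ Q = {11,13}
(R^c ∪ P)^c \ (R ∩ Q) = {10}
((R^c ∪ P)^c \ (R ∩ Q)) Δ P = {1,2,3,4,6,7,8,9,10,12,13}
(((R^c ∪ P)^c \ (R ∩ Q)) Δ P) Δ R = {1,2,3,6,7,8,9,11,12}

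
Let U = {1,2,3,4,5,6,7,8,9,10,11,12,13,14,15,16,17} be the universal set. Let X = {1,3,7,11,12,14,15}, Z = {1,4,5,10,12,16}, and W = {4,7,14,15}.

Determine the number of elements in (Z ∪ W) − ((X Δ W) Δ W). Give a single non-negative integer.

Z ∪ W = {1,4,5,7,10,12,14,15,16}
X Δ W = {1,3,4,11,12}
(X Δ W) Δ W = {1,3,7,11,12,14,15}
(Z ∪ W) − ((X Δ W) Δ W) = {4,5,10,16}
|(Z ∪ W) − ((X Δ W) Δ W)| = 4

4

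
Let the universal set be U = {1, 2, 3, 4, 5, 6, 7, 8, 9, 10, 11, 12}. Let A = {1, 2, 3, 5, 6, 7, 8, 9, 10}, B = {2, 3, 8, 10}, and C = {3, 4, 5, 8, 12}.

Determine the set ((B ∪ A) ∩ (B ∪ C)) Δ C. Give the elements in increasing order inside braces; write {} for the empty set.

{2, 4, 10, 12}

B ∪ A = {1, 2, 3, 5, 6, 7, 8, 9, 10}
B ∪ C = {2, 3, 4, 5, 8, 10, 12}
(B ∪ A) ∩ (B ∪ C) = {2, 3, 5, 8, 10}
((B ∪ A) ∩ (B ∪ C)) Δ C = {2, 4, 10, 12}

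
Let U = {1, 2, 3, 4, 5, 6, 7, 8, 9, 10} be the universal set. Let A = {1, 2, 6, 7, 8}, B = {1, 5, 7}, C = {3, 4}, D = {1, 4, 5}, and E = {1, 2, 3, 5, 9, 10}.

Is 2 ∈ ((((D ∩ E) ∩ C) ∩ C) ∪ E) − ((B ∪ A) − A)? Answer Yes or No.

Yes

2 ∉ D and 2 ∈ E, so 2 ∉ D ∩ E
2 ∉ (D ∩ E) and 2 ∉ C, so 2 ∉ (D ∩ E) ∩ C
2 ∉ ((D ∩ E) ∩ C) and 2 ∉ C, so 2 ∉ ((D ∩ E) ∩ C) ∩ C
2 ∉ (((D ∩ E) ∩ C) ∩ C) and 2 ∈ E, so 2 ∈ (((D ∩ E) ∩ C) ∩ C) ∪ E
2 ∉ B and 2 ∈ A, so 2 ∈ B ∪ A
2 ∈ (B ∪ A) and 2 ∈ A, so 2 ∉ (B ∪ A) − A
2 ∈ ((((D ∩ E) ∩ C) ∩ C) ∪ E) and 2 ∉ ((B ∪ A) − A), so 2 ∈ ((((D ∩ E) ∩ C) ∩ C) ∪ E) − ((B ∪ A) − A)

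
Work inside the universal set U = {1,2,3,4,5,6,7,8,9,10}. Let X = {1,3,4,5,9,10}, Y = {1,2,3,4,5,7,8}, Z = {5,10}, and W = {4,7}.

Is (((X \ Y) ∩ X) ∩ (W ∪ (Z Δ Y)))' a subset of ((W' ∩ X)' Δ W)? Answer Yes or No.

X \ Y = {9,10}
(X \ Y) ∩ X = {9,10}
Z Δ Y = {1,2,3,4,7,8,10}
W ∪ (Z Δ Y) = {1,2,3,4,7,8,10}
((X \ Y) ∩ X) ∩ (W ∪ (Z Δ Y)) = {10}
(((X \ Y) ∩ X) ∩ (W ∪ (Z Δ Y)))' = {1,2,3,4,5,6,7,8,9}
W' = {1,2,3,5,6,8,9,10}
W' ∩ X = {1,3,5,9,10}
(W' ∩ X)' = {2,4,6,7,8}
(W' ∩ X)' Δ W = {2,6,8}
1 ∈ (((X \ Y) ∩ X) ∩ (W ∪ (Z Δ Y)))' but 1 ∉ (W' ∩ X)' Δ W, so the inclusion fails.

No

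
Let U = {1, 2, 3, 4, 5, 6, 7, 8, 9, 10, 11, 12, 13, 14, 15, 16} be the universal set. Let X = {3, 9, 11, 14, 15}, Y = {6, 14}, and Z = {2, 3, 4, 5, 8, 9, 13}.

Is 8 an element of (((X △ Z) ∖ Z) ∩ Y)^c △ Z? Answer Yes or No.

No

8 ∉ X and 8 ∈ Z, so 8 ∈ X △ Z
8 ∈ (X △ Z) and 8 ∈ Z, so 8 ∉ (X △ Z) ∖ Z
8 ∉ ((X △ Z) ∖ Z) and 8 ∉ Y, so 8 ∉ ((X △ Z) ∖ Z) ∩ Y
8 ∈ (((X △ Z) ∖ Z) ∩ Y)^c since 8 ∉ (((X △ Z) ∖ Z) ∩ Y)
8 ∈ (((X △ Z) ∖ Z) ∩ Y)^c and 8 ∈ Z, so 8 ∉ (((X △ Z) ∖ Z) ∩ Y)^c △ Z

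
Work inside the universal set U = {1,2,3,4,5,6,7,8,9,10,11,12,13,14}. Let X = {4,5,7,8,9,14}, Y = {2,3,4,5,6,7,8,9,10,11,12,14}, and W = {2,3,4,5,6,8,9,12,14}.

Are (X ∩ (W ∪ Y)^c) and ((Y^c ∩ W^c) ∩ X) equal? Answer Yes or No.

W ∪ Y = {2,3,4,5,6,7,8,9,10,11,12,14}
(W ∪ Y)^c = {1,13}
X ∩ (W ∪ Y)^c = {}
Y^c = {1,13}
W^c = {1,7,10,11,13}
Y^c ∩ W^c = {1,13}
(Y^c ∩ W^c) ∩ X = {}
Both equal {}, so X ∩ (W ∪ Y)^c = (Y^c ∩ W^c) ∩ X.

Yes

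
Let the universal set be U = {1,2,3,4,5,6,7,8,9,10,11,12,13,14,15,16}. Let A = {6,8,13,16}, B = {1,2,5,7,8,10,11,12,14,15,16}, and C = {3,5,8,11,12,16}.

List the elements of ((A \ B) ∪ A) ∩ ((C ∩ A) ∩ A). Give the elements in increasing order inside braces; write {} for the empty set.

A \ B = {6,13}
(A \ B) ∪ A = {6,8,13,16}
C ∩ A = {8,16}
(C ∩ A) ∩ A = {8,16}
((A \ B) ∪ A) ∩ ((C ∩ A) ∩ A) = {8,16}

{8,16}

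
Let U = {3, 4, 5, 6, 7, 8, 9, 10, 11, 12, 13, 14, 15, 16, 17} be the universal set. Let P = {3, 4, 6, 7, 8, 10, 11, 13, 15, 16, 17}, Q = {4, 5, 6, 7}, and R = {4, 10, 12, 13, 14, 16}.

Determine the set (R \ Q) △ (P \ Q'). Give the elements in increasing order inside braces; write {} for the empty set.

R \ Q = {10, 12, 13, 14, 16}
Q' = {3, 8, 9, 10, 11, 12, 13, 14, 15, 16, 17}
P \ Q' = {4, 6, 7}
(R \ Q) △ (P \ Q') = {4, 6, 7, 10, 12, 13, 14, 16}

{4, 6, 7, 10, 12, 13, 14, 16}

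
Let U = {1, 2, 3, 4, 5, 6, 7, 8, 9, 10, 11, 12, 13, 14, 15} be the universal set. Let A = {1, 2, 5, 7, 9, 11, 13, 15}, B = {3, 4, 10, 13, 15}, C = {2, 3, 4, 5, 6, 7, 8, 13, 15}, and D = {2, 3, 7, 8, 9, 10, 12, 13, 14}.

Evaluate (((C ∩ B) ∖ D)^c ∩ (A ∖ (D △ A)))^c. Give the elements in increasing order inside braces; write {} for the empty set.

{1, 3, 4, 5, 6, 8, 10, 11, 12, 14, 15}

C ∩ B = {3, 4, 13, 15}
(C ∩ B) ∖ D = {4, 15}
((C ∩ B) ∖ D)^c = {1, 2, 3, 5, 6, 7, 8, 9, 10, 11, 12, 13, 14}
D △ A = {1, 3, 5, 8, 10, 11, 12, 14, 15}
A ∖ (D △ A) = {2, 7, 9, 13}
((C ∩ B) ∖ D)^c ∩ (A ∖ (D △ A)) = {2, 7, 9, 13}
(((C ∩ B) ∖ D)^c ∩ (A ∖ (D △ A)))^c = {1, 3, 4, 5, 6, 8, 10, 11, 12, 14, 15}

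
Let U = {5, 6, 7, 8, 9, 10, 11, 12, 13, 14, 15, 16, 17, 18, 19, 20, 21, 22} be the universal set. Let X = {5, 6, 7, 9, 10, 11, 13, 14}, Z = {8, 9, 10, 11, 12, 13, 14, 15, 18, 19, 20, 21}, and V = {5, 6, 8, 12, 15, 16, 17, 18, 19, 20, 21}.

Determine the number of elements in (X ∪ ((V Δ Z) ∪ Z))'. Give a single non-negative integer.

1

V Δ Z = {5, 6, 9, 10, 11, 13, 14, 16, 17}
(V Δ Z) ∪ Z = {5, 6, 8, 9, 10, 11, 12, 13, 14, 15, 16, 17, 18, 19, 20, 21}
X ∪ ((V Δ Z) ∪ Z) = {5, 6, 7, 8, 9, 10, 11, 12, 13, 14, 15, 16, 17, 18, 19, 20, 21}
(X ∪ ((V Δ Z) ∪ Z))' = {22}
|(X ∪ ((V Δ Z) ∪ Z))'| = 1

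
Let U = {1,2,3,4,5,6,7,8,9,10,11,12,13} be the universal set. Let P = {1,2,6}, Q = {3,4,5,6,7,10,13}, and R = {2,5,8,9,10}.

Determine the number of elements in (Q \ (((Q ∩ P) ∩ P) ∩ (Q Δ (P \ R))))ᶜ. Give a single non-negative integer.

Q ∩ P = {6}
(Q ∩ P) ∩ P = {6}
P \ R = {1,6}
Q Δ (P \ R) = {1,3,4,5,7,10,13}
((Q ∩ P) ∩ P) ∩ (Q Δ (P \ R)) = {}
Q \ (((Q ∩ P) ∩ P) ∩ (Q Δ (P \ R))) = {3,4,5,6,7,10,13}
(Q \ (((Q ∩ P) ∩ P) ∩ (Q Δ (P \ R))))ᶜ = {1,2,8,9,11,12}
|(Q \ (((Q ∩ P) ∩ P) ∩ (Q Δ (P \ R))))ᶜ| = 6

6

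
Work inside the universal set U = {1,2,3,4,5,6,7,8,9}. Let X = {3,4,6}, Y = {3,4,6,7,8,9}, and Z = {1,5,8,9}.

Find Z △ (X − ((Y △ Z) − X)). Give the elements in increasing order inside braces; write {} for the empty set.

{1,3,4,5,6,8,9}

Y △ Z = {1,3,4,5,6,7}
(Y △ Z) − X = {1,5,7}
X − ((Y △ Z) − X) = {3,4,6}
Z △ (X − ((Y △ Z) − X)) = {1,3,4,5,6,8,9}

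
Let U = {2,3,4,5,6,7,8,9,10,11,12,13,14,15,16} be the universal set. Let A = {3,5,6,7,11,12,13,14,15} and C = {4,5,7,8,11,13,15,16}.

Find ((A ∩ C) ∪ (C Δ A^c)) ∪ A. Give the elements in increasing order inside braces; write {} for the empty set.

{2,3,5,6,7,9,10,11,12,13,14,15}

A ∩ C = {5,7,11,13,15}
A^c = {2,4,8,9,10,16}
C Δ A^c = {2,5,7,9,10,11,13,15}
(A ∩ C) ∪ (C Δ A^c) = {2,5,7,9,10,11,13,15}
((A ∩ C) ∪ (C Δ A^c)) ∪ A = {2,3,5,6,7,9,10,11,12,13,14,15}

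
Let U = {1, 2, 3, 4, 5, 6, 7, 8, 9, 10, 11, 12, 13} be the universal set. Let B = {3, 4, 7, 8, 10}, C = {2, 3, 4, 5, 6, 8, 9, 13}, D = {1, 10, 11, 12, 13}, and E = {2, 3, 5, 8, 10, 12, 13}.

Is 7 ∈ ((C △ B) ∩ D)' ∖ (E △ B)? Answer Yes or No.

No

7 ∉ C and 7 ∈ B, so 7 ∈ C △ B
7 ∈ (C △ B) and 7 ∉ D, so 7 ∉ (C △ B) ∩ D
7 ∈ ((C △ B) ∩ D)' since 7 ∉ ((C △ B) ∩ D)
7 ∉ E and 7 ∈ B, so 7 ∈ E △ B
7 ∈ ((C △ B) ∩ D)' and 7 ∈ (E △ B), so 7 ∉ ((C △ B) ∩ D)' ∖ (E △ B)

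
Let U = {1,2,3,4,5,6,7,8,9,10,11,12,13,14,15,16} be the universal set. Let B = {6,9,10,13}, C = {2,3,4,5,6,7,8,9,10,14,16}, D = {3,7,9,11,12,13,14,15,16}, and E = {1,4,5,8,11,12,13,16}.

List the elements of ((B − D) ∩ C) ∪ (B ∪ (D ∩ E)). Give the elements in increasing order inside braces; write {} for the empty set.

B − D = {6,10}
(B − D) ∩ C = {6,10}
D ∩ E = {11,12,13,16}
B ∪ (D ∩ E) = {6,9,10,11,12,13,16}
((B − D) ∩ C) ∪ (B ∪ (D ∩ E)) = {6,9,10,11,12,13,16}

{6,9,10,11,12,13,16}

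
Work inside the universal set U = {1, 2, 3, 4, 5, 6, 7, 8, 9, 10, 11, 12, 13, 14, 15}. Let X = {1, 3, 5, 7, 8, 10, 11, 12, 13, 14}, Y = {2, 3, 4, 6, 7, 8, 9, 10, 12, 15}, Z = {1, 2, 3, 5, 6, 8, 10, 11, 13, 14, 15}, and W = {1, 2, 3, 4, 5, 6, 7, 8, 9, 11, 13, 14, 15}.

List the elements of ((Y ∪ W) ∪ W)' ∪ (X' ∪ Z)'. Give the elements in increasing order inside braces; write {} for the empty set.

{7, 12}

Y ∪ W = {1, 2, 3, 4, 5, 6, 7, 8, 9, 10, 11, 12, 13, 14, 15}
(Y ∪ W) ∪ W = {1, 2, 3, 4, 5, 6, 7, 8, 9, 10, 11, 12, 13, 14, 15}
((Y ∪ W) ∪ W)' = {}
X' = {2, 4, 6, 9, 15}
X' ∪ Z = {1, 2, 3, 4, 5, 6, 8, 9, 10, 11, 13, 14, 15}
(X' ∪ Z)' = {7, 12}
((Y ∪ W) ∪ W)' ∪ (X' ∪ Z)' = {7, 12}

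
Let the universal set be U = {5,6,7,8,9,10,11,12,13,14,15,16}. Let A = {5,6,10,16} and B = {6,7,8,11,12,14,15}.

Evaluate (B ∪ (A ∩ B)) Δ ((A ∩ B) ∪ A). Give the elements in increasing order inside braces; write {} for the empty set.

{5,7,8,10,11,12,14,15,16}

A ∩ B = {6}
B ∪ (A ∩ B) = {6,7,8,11,12,14,15}
(A ∩ B) ∪ A = {5,6,10,16}
(B ∪ (A ∩ B)) Δ ((A ∩ B) ∪ A) = {5,7,8,10,11,12,14,15,16}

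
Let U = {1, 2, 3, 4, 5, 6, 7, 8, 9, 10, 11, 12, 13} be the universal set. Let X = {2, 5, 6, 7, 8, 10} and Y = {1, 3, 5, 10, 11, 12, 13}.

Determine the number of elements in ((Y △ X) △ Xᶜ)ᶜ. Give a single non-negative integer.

Y △ X = {1, 2, 3, 6, 7, 8, 11, 12, 13}
Xᶜ = {1, 3, 4, 9, 11, 12, 13}
(Y △ X) △ Xᶜ = {2, 4, 6, 7, 8, 9}
((Y △ X) △ Xᶜ)ᶜ = {1, 3, 5, 10, 11, 12, 13}
|((Y △ X) △ Xᶜ)ᶜ| = 7

7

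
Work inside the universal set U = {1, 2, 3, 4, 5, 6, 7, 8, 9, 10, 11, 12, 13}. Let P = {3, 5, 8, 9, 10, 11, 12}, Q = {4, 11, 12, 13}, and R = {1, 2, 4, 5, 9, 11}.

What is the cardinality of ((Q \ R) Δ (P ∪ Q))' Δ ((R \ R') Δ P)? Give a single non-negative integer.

7

Q \ R = {12, 13}
P ∪ Q = {3, 4, 5, 8, 9, 10, 11, 12, 13}
(Q \ R) Δ (P ∪ Q) = {3, 4, 5, 8, 9, 10, 11}
((Q \ R) Δ (P ∪ Q))' = {1, 2, 6, 7, 12, 13}
R' = {3, 6, 7, 8, 10, 12, 13}
R \ R' = {1, 2, 4, 5, 9, 11}
(R \ R') Δ P = {1, 2, 3, 4, 8, 10, 12}
((Q \ R) Δ (P ∪ Q))' Δ ((R \ R') Δ P) = {3, 4, 6, 7, 8, 10, 13}
|((Q \ R) Δ (P ∪ Q))' Δ ((R \ R') Δ P)| = 7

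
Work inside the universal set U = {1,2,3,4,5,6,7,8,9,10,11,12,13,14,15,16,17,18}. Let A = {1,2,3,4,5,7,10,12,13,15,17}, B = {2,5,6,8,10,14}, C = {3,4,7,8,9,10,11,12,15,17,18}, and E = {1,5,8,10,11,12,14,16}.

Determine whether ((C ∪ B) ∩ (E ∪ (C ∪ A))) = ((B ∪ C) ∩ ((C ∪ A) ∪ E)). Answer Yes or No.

Yes

C ∪ B = {2,3,4,5,6,7,8,9,10,11,12,14,15,17,18}
C ∪ A = {1,2,3,4,5,7,8,9,10,11,12,13,15,17,18}
E ∪ (C ∪ A) = {1,2,3,4,5,7,8,9,10,11,12,13,14,15,16,17,18}
(C ∪ B) ∩ (E ∪ (C ∪ A)) = {2,3,4,5,7,8,9,10,11,12,14,15,17,18}
B ∪ C = {2,3,4,5,6,7,8,9,10,11,12,14,15,17,18}
(C ∪ A) ∪ E = {1,2,3,4,5,7,8,9,10,11,12,13,14,15,16,17,18}
(B ∪ C) ∩ ((C ∪ A) ∪ E) = {2,3,4,5,7,8,9,10,11,12,14,15,17,18}
Both equal {2,3,4,5,7,8,9,10,11,12,14,15,17,18}, so (C ∪ B) ∩ (E ∪ (C ∪ A)) = (B ∪ C) ∩ ((C ∪ A) ∪ E).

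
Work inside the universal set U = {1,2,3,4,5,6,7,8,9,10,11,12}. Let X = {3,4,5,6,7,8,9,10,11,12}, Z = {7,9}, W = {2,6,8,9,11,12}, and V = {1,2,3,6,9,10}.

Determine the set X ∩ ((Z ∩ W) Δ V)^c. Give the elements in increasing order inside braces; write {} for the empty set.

Z ∩ W = {9}
(Z ∩ W) Δ V = {1,2,3,6,10}
((Z ∩ W) Δ V)^c = {4,5,7,8,9,11,12}
X ∩ ((Z ∩ W) Δ V)^c = {4,5,7,8,9,11,12}

{4,5,7,8,9,11,12}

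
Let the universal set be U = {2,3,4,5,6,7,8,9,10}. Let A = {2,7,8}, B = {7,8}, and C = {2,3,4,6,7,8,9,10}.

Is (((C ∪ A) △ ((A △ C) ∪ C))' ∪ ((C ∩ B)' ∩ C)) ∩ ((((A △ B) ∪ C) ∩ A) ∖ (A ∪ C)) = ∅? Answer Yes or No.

Yes

C ∪ A = {2,3,4,6,7,8,9,10}
A △ C = {3,4,6,9,10}
(A △ C) ∪ C = {2,3,4,6,7,8,9,10}
(C ∪ A) △ ((A △ C) ∪ C) = {}
((C ∪ A) △ ((A △ C) ∪ C))' = {2,3,4,5,6,7,8,9,10}
C ∩ B = {7,8}
(C ∩ B)' = {2,3,4,5,6,9,10}
(C ∩ B)' ∩ C = {2,3,4,6,9,10}
((C ∪ A) △ ((A △ C) ∪ C))' ∪ ((C ∩ B)' ∩ C) = {2,3,4,5,6,7,8,9,10}
A △ B = {2}
(A △ B) ∪ C = {2,3,4,6,7,8,9,10}
((A △ B) ∪ C) ∩ A = {2,7,8}
A ∪ C = {2,3,4,6,7,8,9,10}
(((A △ B) ∪ C) ∩ A) ∖ (A ∪ C) = {}
{2,3,4,5,6,7,8,9,10} and {} share no elements.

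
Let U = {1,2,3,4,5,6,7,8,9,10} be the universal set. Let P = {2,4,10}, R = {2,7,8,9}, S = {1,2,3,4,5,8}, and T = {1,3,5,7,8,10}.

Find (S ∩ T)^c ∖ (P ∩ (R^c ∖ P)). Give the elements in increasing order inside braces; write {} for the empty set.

S ∩ T = {1,3,5,8}
(S ∩ T)^c = {2,4,6,7,9,10}
R^c = {1,3,4,5,6,10}
R^c ∖ P = {1,3,5,6}
P ∩ (R^c ∖ P) = {}
(S ∩ T)^c ∖ (P ∩ (R^c ∖ P)) = {2,4,6,7,9,10}

{2,4,6,7,9,10}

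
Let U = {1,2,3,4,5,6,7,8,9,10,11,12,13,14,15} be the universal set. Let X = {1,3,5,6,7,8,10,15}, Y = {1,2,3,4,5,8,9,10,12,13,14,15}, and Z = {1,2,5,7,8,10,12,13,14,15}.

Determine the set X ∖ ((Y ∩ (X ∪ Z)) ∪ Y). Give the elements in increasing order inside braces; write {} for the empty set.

X ∪ Z = {1,2,3,5,6,7,8,10,12,13,14,15}
Y ∩ (X ∪ Z) = {1,2,3,5,8,10,12,13,14,15}
(Y ∩ (X ∪ Z)) ∪ Y = {1,2,3,4,5,8,9,10,12,13,14,15}
X ∖ ((Y ∩ (X ∪ Z)) ∪ Y) = {6,7}

{6,7}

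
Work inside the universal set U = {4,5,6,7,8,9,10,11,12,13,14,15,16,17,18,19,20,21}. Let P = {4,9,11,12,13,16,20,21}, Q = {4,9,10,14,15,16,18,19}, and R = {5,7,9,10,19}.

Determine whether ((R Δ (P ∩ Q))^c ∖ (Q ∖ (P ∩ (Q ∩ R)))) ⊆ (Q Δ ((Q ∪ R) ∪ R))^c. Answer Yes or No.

P ∩ Q = {4,9,16}
R Δ (P ∩ Q) = {4,5,7,10,16,19}
(R Δ (P ∩ Q))^c = {6,8,9,11,12,13,14,15,17,18,20,21}
Q ∩ R = {9,10,19}
P ∩ (Q ∩ R) = {9}
Q ∖ (P ∩ (Q ∩ R)) = {4,10,14,15,16,18,19}
(R Δ (P ∩ Q))^c ∖ (Q ∖ (P ∩ (Q ∩ R))) = {6,8,9,11,12,13,17,20,21}
Q ∪ R = {4,5,7,9,10,14,15,16,18,19}
(Q ∪ R) ∪ R = {4,5,7,9,10,14,15,16,18,19}
Q Δ ((Q ∪ R) ∪ R) = {5,7}
(Q Δ ((Q ∪ R) ∪ R))^c = {4,6,8,9,10,11,12,13,14,15,16,17,18,19,20,21}
Every element of {6,8,9,11,12,13,17,20,21} is in {4,6,8,9,10,11,12,13,14,15,16,17,18,19,20,21}, so (R Δ (P ∩ Q))^c ∖ (Q ∖ (P ∩ (Q ∩ R))) ⊆ (Q Δ ((Q ∪ R) ∪ R))^c.

Yes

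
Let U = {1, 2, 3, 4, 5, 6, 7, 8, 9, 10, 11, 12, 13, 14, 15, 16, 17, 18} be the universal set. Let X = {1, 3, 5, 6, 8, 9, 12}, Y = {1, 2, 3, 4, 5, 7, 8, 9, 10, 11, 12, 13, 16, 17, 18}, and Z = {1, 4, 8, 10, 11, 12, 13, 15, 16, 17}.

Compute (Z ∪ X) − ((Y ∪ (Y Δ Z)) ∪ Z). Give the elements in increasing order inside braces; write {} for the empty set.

Z ∪ X = {1, 3, 4, 5, 6, 8, 9, 10, 11, 12, 13, 15, 16, 17}
Y Δ Z = {2, 3, 5, 7, 9, 15, 18}
Y ∪ (Y Δ Z) = {1, 2, 3, 4, 5, 7, 8, 9, 10, 11, 12, 13, 15, 16, 17, 18}
(Y ∪ (Y Δ Z)) ∪ Z = {1, 2, 3, 4, 5, 7, 8, 9, 10, 11, 12, 13, 15, 16, 17, 18}
(Z ∪ X) − ((Y ∪ (Y Δ Z)) ∪ Z) = {6}

{6}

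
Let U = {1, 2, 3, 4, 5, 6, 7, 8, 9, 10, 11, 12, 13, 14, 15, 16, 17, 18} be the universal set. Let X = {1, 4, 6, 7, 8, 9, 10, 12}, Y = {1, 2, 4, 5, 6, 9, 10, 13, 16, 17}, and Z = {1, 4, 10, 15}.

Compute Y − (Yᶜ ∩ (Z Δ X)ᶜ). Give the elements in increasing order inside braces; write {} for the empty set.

{1, 2, 4, 5, 6, 9, 10, 13, 16, 17}

Yᶜ = {3, 7, 8, 11, 12, 14, 15, 18}
Z Δ X = {6, 7, 8, 9, 12, 15}
(Z Δ X)ᶜ = {1, 2, 3, 4, 5, 10, 11, 13, 14, 16, 17, 18}
Yᶜ ∩ (Z Δ X)ᶜ = {3, 11, 14, 18}
Y − (Yᶜ ∩ (Z Δ X)ᶜ) = {1, 2, 4, 5, 6, 9, 10, 13, 16, 17}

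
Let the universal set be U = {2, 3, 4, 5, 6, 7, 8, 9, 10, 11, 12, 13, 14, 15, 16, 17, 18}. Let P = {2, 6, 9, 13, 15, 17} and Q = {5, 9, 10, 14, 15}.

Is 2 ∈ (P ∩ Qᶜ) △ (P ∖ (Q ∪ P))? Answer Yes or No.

Yes

2 ∉ Q, so 2 ∈ Qᶜ
2 ∈ P and 2 ∈ Qᶜ, so 2 ∈ P ∩ Qᶜ
2 ∉ Q and 2 ∈ P, so 2 ∈ Q ∪ P
2 ∈ P and 2 ∈ (Q ∪ P), so 2 ∉ P ∖ (Q ∪ P)
2 ∈ (P ∩ Qᶜ) and 2 ∉ (P ∖ (Q ∪ P)), so 2 ∈ (P ∩ Qᶜ) △ (P ∖ (Q ∪ P))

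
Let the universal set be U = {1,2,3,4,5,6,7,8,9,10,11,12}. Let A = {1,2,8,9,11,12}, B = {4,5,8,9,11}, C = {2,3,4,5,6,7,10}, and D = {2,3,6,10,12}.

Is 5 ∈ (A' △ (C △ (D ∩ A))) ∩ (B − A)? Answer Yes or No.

5 ∉ A, so 5 ∈ A'
5 ∉ D and 5 ∉ A, so 5 ∉ D ∩ A
5 ∈ C and 5 ∉ (D ∩ A), so 5 ∈ C △ (D ∩ A)
5 ∈ A' and 5 ∈ (C △ (D ∩ A)), so 5 ∉ A' △ (C △ (D ∩ A))
5 ∈ B and 5 ∉ A, so 5 ∈ B − A
5 ∉ (A' △ (C △ (D ∩ A))) and 5 ∈ (B − A), so 5 ∉ (A' △ (C △ (D ∩ A))) ∩ (B − A)

No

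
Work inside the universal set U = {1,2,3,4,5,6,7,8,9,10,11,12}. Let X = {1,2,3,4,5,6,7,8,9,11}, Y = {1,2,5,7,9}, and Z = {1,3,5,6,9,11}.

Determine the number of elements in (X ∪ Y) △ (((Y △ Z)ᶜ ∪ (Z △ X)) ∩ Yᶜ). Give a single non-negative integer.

X ∪ Y = {1,2,3,4,5,6,7,8,9,11}
Y △ Z = {2,3,6,7,11}
(Y △ Z)ᶜ = {1,4,5,8,9,10,12}
Z △ X = {2,4,7,8}
(Y △ Z)ᶜ ∪ (Z △ X) = {1,2,4,5,7,8,9,10,12}
Yᶜ = {3,4,6,8,10,11,12}
((Y △ Z)ᶜ ∪ (Z △ X)) ∩ Yᶜ = {4,8,10,12}
(X ∪ Y) △ (((Y △ Z)ᶜ ∪ (Z △ X)) ∩ Yᶜ) = {1,2,3,5,6,7,9,10,11,12}
|(X ∪ Y) △ (((Y △ Z)ᶜ ∪ (Z △ X)) ∩ Yᶜ)| = 10

10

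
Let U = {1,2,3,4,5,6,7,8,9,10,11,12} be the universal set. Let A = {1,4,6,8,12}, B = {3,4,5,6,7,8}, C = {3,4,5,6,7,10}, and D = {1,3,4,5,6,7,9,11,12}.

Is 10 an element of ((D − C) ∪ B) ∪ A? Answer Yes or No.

No

10 ∉ D and 10 ∈ C, so 10 ∉ D − C
10 ∉ (D − C) and 10 ∉ B, so 10 ∉ (D − C) ∪ B
10 ∉ ((D − C) ∪ B) and 10 ∉ A, so 10 ∉ ((D − C) ∪ B) ∪ A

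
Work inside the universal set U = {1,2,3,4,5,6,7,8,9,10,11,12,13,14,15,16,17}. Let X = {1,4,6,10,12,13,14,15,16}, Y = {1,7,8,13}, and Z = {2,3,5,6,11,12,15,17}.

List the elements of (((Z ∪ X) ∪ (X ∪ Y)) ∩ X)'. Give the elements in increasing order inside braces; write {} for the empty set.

Z ∪ X = {1,2,3,4,5,6,10,11,12,13,14,15,16,17}
X ∪ Y = {1,4,6,7,8,10,12,13,14,15,16}
(Z ∪ X) ∪ (X ∪ Y) = {1,2,3,4,5,6,7,8,10,11,12,13,14,15,16,17}
((Z ∪ X) ∪ (X ∪ Y)) ∩ X = {1,4,6,10,12,13,14,15,16}
(((Z ∪ X) ∪ (X ∪ Y)) ∩ X)' = {2,3,5,7,8,9,11,17}

{2,3,5,7,8,9,11,17}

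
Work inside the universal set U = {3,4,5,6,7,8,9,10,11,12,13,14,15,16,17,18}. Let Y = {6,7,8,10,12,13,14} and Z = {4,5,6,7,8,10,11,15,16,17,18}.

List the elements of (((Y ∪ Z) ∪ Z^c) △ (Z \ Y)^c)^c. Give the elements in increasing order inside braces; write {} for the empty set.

{3,6,7,8,9,10,12,13,14}

Y ∪ Z = {4,5,6,7,8,10,11,12,13,14,15,16,17,18}
Z^c = {3,9,12,13,14}
(Y ∪ Z) ∪ Z^c = {3,4,5,6,7,8,9,10,11,12,13,14,15,16,17,18}
Z \ Y = {4,5,11,15,16,17,18}
(Z \ Y)^c = {3,6,7,8,9,10,12,13,14}
((Y ∪ Z) ∪ Z^c) △ (Z \ Y)^c = {4,5,11,15,16,17,18}
(((Y ∪ Z) ∪ Z^c) △ (Z \ Y)^c)^c = {3,6,7,8,9,10,12,13,14}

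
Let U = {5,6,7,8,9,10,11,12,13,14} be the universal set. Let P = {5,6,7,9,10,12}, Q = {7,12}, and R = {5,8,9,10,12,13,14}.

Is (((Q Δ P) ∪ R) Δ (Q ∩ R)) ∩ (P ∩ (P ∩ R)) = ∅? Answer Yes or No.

No

Q Δ P = {5,6,9,10}
(Q Δ P) ∪ R = {5,6,8,9,10,12,13,14}
Q ∩ R = {12}
((Q Δ P) ∪ R) Δ (Q ∩ R) = {5,6,8,9,10,13,14}
P ∩ R = {5,9,10,12}
P ∩ (P ∩ R) = {5,9,10,12}
5 lies in both, so they are not disjoint.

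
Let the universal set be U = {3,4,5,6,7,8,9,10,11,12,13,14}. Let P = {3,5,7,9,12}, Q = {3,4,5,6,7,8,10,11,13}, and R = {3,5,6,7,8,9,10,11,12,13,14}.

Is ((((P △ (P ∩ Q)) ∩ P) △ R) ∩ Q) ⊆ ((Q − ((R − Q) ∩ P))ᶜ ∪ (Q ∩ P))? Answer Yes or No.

No

P ∩ Q = {3,5,7}
P △ (P ∩ Q) = {9,12}
(P △ (P ∩ Q)) ∩ P = {9,12}
((P △ (P ∩ Q)) ∩ P) △ R = {3,5,6,7,8,10,11,13,14}
(((P △ (P ∩ Q)) ∩ P) △ R) ∩ Q = {3,5,6,7,8,10,11,13}
R − Q = {9,12,14}
(R − Q) ∩ P = {9,12}
Q − ((R − Q) ∩ P) = {3,4,5,6,7,8,10,11,13}
(Q − ((R − Q) ∩ P))ᶜ = {9,12,14}
Q ∩ P = {3,5,7}
(Q − ((R − Q) ∩ P))ᶜ ∪ (Q ∩ P) = {3,5,7,9,12,14}
6 ∈ (((P △ (P ∩ Q)) ∩ P) △ R) ∩ Q but 6 ∉ (Q − ((R − Q) ∩ P))ᶜ ∪ (Q ∩ P), so the inclusion fails.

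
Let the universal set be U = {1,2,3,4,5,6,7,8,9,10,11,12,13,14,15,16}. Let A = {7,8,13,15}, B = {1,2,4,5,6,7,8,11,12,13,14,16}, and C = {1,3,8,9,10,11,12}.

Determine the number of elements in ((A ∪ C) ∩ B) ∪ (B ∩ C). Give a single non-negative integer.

A ∪ C = {1,3,7,8,9,10,11,12,13,15}
(A ∪ C) ∩ B = {1,7,8,11,12,13}
B ∩ C = {1,8,11,12}
((A ∪ C) ∩ B) ∪ (B ∩ C) = {1,7,8,11,12,13}
|((A ∪ C) ∩ B) ∪ (B ∩ C)| = 6

6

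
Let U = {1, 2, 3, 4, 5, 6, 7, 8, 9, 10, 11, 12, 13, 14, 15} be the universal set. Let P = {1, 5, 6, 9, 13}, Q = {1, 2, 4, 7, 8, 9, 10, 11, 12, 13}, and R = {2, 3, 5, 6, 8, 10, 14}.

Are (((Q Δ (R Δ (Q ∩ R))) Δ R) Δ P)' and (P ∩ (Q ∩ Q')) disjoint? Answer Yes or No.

Q ∩ R = {2, 8, 10}
R Δ (Q ∩ R) = {3, 5, 6, 14}
Q Δ (R Δ (Q ∩ R)) = {1, 2, 3, 4, 5, 6, 7, 8, 9, 10, 11, 12, 13, 14}
(Q Δ (R Δ (Q ∩ R))) Δ R = {1, 4, 7, 9, 11, 12, 13}
((Q Δ (R Δ (Q ∩ R))) Δ R) Δ P = {4, 5, 6, 7, 11, 12}
(((Q Δ (R Δ (Q ∩ R))) Δ R) Δ P)' = {1, 2, 3, 8, 9, 10, 13, 14, 15}
Q' = {3, 5, 6, 14, 15}
Q ∩ Q' = {}
P ∩ (Q ∩ Q') = {}
{1, 2, 3, 8, 9, 10, 13, 14, 15} and {} share no elements.

Yes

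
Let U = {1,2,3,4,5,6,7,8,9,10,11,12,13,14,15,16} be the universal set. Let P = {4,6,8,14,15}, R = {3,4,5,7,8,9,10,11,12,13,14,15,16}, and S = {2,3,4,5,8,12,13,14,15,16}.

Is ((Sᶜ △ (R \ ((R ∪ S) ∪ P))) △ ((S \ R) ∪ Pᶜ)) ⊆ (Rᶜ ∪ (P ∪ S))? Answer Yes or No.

Sᶜ = {1,6,7,9,10,11}
R ∪ S = {2,3,4,5,7,8,9,10,11,12,13,14,15,16}
(R ∪ S) ∪ P = {2,3,4,5,6,7,8,9,10,11,12,13,14,15,16}
R \ ((R ∪ S) ∪ P) = {}
Sᶜ △ (R \ ((R ∪ S) ∪ P)) = {1,6,7,9,10,11}
S \ R = {2}
Pᶜ = {1,2,3,5,7,9,10,11,12,13,16}
(S \ R) ∪ Pᶜ = {1,2,3,5,7,9,10,11,12,13,16}
(Sᶜ △ (R \ ((R ∪ S) ∪ P))) △ ((S \ R) ∪ Pᶜ) = {2,3,5,6,12,13,16}
Rᶜ = {1,2,6}
P ∪ S = {2,3,4,5,6,8,12,13,14,15,16}
Rᶜ ∪ (P ∪ S) = {1,2,3,4,5,6,8,12,13,14,15,16}
Every element of {2,3,5,6,12,13,16} is in {1,2,3,4,5,6,8,12,13,14,15,16}, so (Sᶜ △ (R \ ((R ∪ S) ∪ P))) △ ((S \ R) ∪ Pᶜ) ⊆ Rᶜ ∪ (P ∪ S).

Yes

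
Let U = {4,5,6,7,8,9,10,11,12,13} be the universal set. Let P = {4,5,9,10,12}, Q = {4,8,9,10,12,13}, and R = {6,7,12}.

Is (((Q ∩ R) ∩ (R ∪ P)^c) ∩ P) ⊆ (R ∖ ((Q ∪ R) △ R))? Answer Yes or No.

Yes

Q ∩ R = {12}
R ∪ P = {4,5,6,7,9,10,12}
(R ∪ P)^c = {8,11,13}
(Q ∩ R) ∩ (R ∪ P)^c = {}
((Q ∩ R) ∩ (R ∪ P)^c) ∩ P = {}
Q ∪ R = {4,6,7,8,9,10,12,13}
(Q ∪ R) △ R = {4,8,9,10,13}
R ∖ ((Q ∪ R) △ R) = {6,7,12}
Every element of {} is in {6,7,12}, so ((Q ∩ R) ∩ (R ∪ P)^c) ∩ P ⊆ R ∖ ((Q ∪ R) △ R).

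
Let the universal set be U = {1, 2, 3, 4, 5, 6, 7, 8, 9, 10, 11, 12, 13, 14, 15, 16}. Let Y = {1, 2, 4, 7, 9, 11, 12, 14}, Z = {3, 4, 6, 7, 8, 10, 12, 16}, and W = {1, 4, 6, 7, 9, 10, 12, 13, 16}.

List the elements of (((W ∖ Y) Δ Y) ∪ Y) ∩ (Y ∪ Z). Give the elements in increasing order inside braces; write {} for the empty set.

{1, 2, 4, 6, 7, 9, 10, 11, 12, 14, 16}

W ∖ Y = {6, 10, 13, 16}
(W ∖ Y) Δ Y = {1, 2, 4, 6, 7, 9, 10, 11, 12, 13, 14, 16}
((W ∖ Y) Δ Y) ∪ Y = {1, 2, 4, 6, 7, 9, 10, 11, 12, 13, 14, 16}
Y ∪ Z = {1, 2, 3, 4, 6, 7, 8, 9, 10, 11, 12, 14, 16}
(((W ∖ Y) Δ Y) ∪ Y) ∩ (Y ∪ Z) = {1, 2, 4, 6, 7, 9, 10, 11, 12, 14, 16}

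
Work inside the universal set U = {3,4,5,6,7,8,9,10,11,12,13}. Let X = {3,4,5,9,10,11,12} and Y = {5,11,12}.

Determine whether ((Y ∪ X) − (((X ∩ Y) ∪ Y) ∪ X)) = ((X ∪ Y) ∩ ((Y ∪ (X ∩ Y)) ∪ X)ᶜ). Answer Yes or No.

Yes

Y ∪ X = {3,4,5,9,10,11,12}
X ∩ Y = {5,11,12}
(X ∩ Y) ∪ Y = {5,11,12}
((X ∩ Y) ∪ Y) ∪ X = {3,4,5,9,10,11,12}
(Y ∪ X) − (((X ∩ Y) ∪ Y) ∪ X) = {}
X ∪ Y = {3,4,5,9,10,11,12}
Y ∪ (X ∩ Y) = {5,11,12}
(Y ∪ (X ∩ Y)) ∪ X = {3,4,5,9,10,11,12}
((Y ∪ (X ∩ Y)) ∪ X)ᶜ = {6,7,8,13}
(X ∪ Y) ∩ ((Y ∪ (X ∩ Y)) ∪ X)ᶜ = {}
Both equal {}, so (Y ∪ X) − (((X ∩ Y) ∪ Y) ∪ X) = (X ∪ Y) ∩ ((Y ∪ (X ∩ Y)) ∪ X)ᶜ.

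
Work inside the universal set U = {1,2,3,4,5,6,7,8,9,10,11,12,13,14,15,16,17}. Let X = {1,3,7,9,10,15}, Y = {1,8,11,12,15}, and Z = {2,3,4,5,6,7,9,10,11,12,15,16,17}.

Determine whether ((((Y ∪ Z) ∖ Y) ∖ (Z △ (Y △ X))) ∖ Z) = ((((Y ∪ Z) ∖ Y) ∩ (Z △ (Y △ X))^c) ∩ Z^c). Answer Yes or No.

Y ∪ Z = {1,2,3,4,5,6,7,8,9,10,11,12,15,16,17}
(Y ∪ Z) ∖ Y = {2,3,4,5,6,7,9,10,16,17}
Y △ X = {3,7,8,9,10,11,12}
Z △ (Y △ X) = {2,4,5,6,8,15,16,17}
((Y ∪ Z) ∖ Y) ∖ (Z △ (Y △ X)) = {3,7,9,10}
(((Y ∪ Z) ∖ Y) ∖ (Z △ (Y △ X))) ∖ Z = {}
(Z △ (Y △ X))^c = {1,3,7,9,10,11,12,13,14}
((Y ∪ Z) ∖ Y) ∩ (Z △ (Y △ X))^c = {3,7,9,10}
Z^c = {1,8,13,14}
(((Y ∪ Z) ∖ Y) ∩ (Z △ (Y △ X))^c) ∩ Z^c = {}
Both equal {}, so (((Y ∪ Z) ∖ Y) ∖ (Z △ (Y △ X))) ∖ Z = (((Y ∪ Z) ∖ Y) ∩ (Z △ (Y △ X))^c) ∩ Z^c.

Yes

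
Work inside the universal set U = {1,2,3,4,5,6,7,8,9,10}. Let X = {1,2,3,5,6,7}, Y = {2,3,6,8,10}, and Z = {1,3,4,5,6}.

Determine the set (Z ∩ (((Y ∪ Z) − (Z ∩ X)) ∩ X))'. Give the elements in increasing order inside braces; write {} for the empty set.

Y ∪ Z = {1,2,3,4,5,6,8,10}
Z ∩ X = {1,3,5,6}
(Y ∪ Z) − (Z ∩ X) = {2,4,8,10}
((Y ∪ Z) − (Z ∩ X)) ∩ X = {2}
Z ∩ (((Y ∪ Z) − (Z ∩ X)) ∩ X) = {}
(Z ∩ (((Y ∪ Z) − (Z ∩ X)) ∩ X))' = {1,2,3,4,5,6,7,8,9,10}

{1,2,3,4,5,6,7,8,9,10}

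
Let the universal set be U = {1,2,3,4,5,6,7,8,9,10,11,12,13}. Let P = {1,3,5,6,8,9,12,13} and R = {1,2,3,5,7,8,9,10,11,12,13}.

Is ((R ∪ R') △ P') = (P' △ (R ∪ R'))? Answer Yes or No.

Yes

R' = {4,6}
R ∪ R' = {1,2,3,4,5,6,7,8,9,10,11,12,13}
P' = {2,4,7,10,11}
(R ∪ R') △ P' = {1,3,5,6,8,9,12,13}
P' △ (R ∪ R') = {1,3,5,6,8,9,12,13}
Both equal {1,3,5,6,8,9,12,13}, so (R ∪ R') △ P' = P' △ (R ∪ R').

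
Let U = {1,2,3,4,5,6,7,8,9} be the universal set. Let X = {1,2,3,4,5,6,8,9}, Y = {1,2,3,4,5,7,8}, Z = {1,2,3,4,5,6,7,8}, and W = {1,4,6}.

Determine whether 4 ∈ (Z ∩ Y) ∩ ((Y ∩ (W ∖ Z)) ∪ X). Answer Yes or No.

Yes

4 ∈ Z and 4 ∈ Y, so 4 ∈ Z ∩ Y
4 ∈ W and 4 ∈ Z, so 4 ∉ W ∖ Z
4 ∈ Y and 4 ∉ (W ∖ Z), so 4 ∉ Y ∩ (W ∖ Z)
4 ∉ (Y ∩ (W ∖ Z)) and 4 ∈ X, so 4 ∈ (Y ∩ (W ∖ Z)) ∪ X
4 ∈ (Z ∩ Y) and 4 ∈ ((Y ∩ (W ∖ Z)) ∪ X), so 4 ∈ (Z ∩ Y) ∩ ((Y ∩ (W ∖ Z)) ∪ X)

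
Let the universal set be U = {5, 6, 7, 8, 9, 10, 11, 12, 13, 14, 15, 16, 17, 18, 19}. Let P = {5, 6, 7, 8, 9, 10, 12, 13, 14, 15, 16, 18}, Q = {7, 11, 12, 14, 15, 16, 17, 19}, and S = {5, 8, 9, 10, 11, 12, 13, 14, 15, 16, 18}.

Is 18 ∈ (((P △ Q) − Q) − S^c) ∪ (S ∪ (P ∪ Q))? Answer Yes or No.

18 ∈ P and 18 ∉ Q, so 18 ∈ P △ Q
18 ∈ (P △ Q) and 18 ∉ Q, so 18 ∈ (P △ Q) − Q
18 ∈ S, so 18 ∉ S^c
18 ∈ ((P △ Q) − Q) and 18 ∉ S^c, so 18 ∈ ((P △ Q) − Q) − S^c
18 ∈ P and 18 ∉ Q, so 18 ∈ P ∪ Q
18 ∈ S and 18 ∈ (P ∪ Q), so 18 ∈ S ∪ (P ∪ Q)
18 ∈ (((P △ Q) − Q) − S^c) and 18 ∈ (S ∪ (P ∪ Q)), so 18 ∈ (((P △ Q) − Q) − S^c) ∪ (S ∪ (P ∪ Q))

Yes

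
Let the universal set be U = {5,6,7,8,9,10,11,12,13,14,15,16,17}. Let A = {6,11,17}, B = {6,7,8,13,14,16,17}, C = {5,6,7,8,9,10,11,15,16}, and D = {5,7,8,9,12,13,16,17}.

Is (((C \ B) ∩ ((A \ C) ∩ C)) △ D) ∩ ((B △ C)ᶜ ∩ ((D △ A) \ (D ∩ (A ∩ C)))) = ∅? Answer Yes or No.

C \ B = {5,9,10,11,15}
A \ C = {17}
(A \ C) ∩ C = {}
(C \ B) ∩ ((A \ C) ∩ C) = {}
((C \ B) ∩ ((A \ C) ∩ C)) △ D = {5,7,8,9,12,13,16,17}
B △ C = {5,9,10,11,13,14,15,17}
(B △ C)ᶜ = {6,7,8,12,16}
D △ A = {5,6,7,8,9,11,12,13,16}
A ∩ C = {6,11}
D ∩ (A ∩ C) = {}
(D △ A) \ (D ∩ (A ∩ C)) = {5,6,7,8,9,11,12,13,16}
(B △ C)ᶜ ∩ ((D △ A) \ (D ∩ (A ∩ C))) = {6,7,8,12,16}
7 lies in both, so they are not disjoint.

No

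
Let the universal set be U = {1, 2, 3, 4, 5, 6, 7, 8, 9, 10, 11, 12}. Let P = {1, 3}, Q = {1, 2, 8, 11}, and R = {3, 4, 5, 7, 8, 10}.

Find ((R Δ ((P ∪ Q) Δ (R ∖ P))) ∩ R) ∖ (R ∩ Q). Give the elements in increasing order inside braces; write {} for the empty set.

P ∪ Q = {1, 2, 3, 8, 11}
R ∖ P = {4, 5, 7, 8, 10}
(P ∪ Q) Δ (R ∖ P) = {1, 2, 3, 4, 5, 7, 10, 11}
R Δ ((P ∪ Q) Δ (R ∖ P)) = {1, 2, 8, 11}
(R Δ ((P ∪ Q) Δ (R ∖ P))) ∩ R = {8}
R ∩ Q = {8}
((R Δ ((P ∪ Q) Δ (R ∖ P))) ∩ R) ∖ (R ∩ Q) = {}

{}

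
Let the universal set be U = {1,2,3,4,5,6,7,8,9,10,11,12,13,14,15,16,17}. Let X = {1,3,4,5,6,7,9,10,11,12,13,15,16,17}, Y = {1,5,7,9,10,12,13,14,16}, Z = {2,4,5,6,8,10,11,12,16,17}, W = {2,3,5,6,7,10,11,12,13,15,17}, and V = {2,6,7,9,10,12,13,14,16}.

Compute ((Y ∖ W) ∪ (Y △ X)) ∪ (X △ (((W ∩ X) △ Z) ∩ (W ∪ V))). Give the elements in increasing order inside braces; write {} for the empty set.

Y ∖ W = {1,9,14,16}
Y △ X = {3,4,6,11,14,15,17}
(Y ∖ W) ∪ (Y △ X) = {1,3,4,6,9,11,14,15,16,17}
W ∩ X = {3,5,6,7,10,11,12,13,15,17}
(W ∩ X) △ Z = {2,3,4,7,8,13,15,16}
W ∪ V = {2,3,5,6,7,9,10,11,12,13,14,15,16,17}
((W ∩ X) △ Z) ∩ (W ∪ V) = {2,3,7,13,15,16}
X △ (((W ∩ X) △ Z) ∩ (W ∪ V)) = {1,2,4,5,6,9,10,11,12,17}
((Y ∖ W) ∪ (Y △ X)) ∪ (X △ (((W ∩ X) △ Z) ∩ (W ∪ V))) = {1,2,3,4,5,6,9,10,11,12,14,15,16,17}

{1,2,3,4,5,6,9,10,11,12,14,15,16,17}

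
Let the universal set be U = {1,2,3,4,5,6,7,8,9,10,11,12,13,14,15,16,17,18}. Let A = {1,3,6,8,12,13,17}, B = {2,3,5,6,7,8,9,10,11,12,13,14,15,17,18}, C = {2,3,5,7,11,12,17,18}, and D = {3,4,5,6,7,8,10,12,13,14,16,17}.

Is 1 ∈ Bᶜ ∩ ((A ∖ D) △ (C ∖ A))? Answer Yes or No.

Yes

1 ∉ B, so 1 ∈ Bᶜ
1 ∈ A and 1 ∉ D, so 1 ∈ A ∖ D
1 ∉ C and 1 ∈ A, so 1 ∉ C ∖ A
1 ∈ (A ∖ D) and 1 ∉ (C ∖ A), so 1 ∈ (A ∖ D) △ (C ∖ A)
1 ∈ Bᶜ and 1 ∈ ((A ∖ D) △ (C ∖ A)), so 1 ∈ Bᶜ ∩ ((A ∖ D) △ (C ∖ A))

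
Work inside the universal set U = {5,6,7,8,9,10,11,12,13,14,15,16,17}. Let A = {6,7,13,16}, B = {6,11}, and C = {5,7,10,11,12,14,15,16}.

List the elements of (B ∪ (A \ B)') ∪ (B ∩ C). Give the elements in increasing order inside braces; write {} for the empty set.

A \ B = {7,13,16}
(A \ B)' = {5,6,8,9,10,11,12,14,15,17}
B ∪ (A \ B)' = {5,6,8,9,10,11,12,14,15,17}
B ∩ C = {11}
(B ∪ (A \ B)') ∪ (B ∩ C) = {5,6,8,9,10,11,12,14,15,17}

{5,6,8,9,10,11,12,14,15,17}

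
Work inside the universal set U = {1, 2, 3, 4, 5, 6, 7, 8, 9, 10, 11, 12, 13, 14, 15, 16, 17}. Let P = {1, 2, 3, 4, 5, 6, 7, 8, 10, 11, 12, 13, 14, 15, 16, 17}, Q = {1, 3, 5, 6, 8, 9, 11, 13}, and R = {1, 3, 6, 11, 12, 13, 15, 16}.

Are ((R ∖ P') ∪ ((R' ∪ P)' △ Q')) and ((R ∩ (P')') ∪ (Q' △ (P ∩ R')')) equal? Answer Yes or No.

No

P' = {9}
R ∖ P' = {1, 3, 6, 11, 12, 13, 15, 16}
R' = {2, 4, 5, 7, 8, 9, 10, 14, 17}
R' ∪ P = {1, 2, 3, 4, 5, 6, 7, 8, 9, 10, 11, 12, 13, 14, 15, 16, 17}
(R' ∪ P)' = {}
Q' = {2, 4, 7, 10, 12, 14, 15, 16, 17}
(R' ∪ P)' △ Q' = {2, 4, 7, 10, 12, 14, 15, 16, 17}
(R ∖ P') ∪ ((R' ∪ P)' △ Q') = {1, 2, 3, 4, 6, 7, 10, 11, 12, 13, 14, 15, 16, 17}
(P')' = {1, 2, 3, 4, 5, 6, 7, 8, 10, 11, 12, 13, 14, 15, 16, 17}
R ∩ (P')' = {1, 3, 6, 11, 12, 13, 15, 16}
P ∩ R' = {2, 4, 5, 7, 8, 10, 14, 17}
(P ∩ R')' = {1, 3, 6, 9, 11, 12, 13, 15, 16}
Q' △ (P ∩ R')' = {1, 2, 3, 4, 6, 7, 9, 10, 11, 13, 14, 17}
(R ∩ (P')') ∪ (Q' △ (P ∩ R')') = {1, 2, 3, 4, 6, 7, 9, 10, 11, 12, 13, 14, 15, 16, 17}
9 ∈ (R ∩ (P')') ∪ (Q' △ (P ∩ R')') but 9 ∉ (R ∖ P') ∪ ((R' ∪ P)' △ Q'), so they differ.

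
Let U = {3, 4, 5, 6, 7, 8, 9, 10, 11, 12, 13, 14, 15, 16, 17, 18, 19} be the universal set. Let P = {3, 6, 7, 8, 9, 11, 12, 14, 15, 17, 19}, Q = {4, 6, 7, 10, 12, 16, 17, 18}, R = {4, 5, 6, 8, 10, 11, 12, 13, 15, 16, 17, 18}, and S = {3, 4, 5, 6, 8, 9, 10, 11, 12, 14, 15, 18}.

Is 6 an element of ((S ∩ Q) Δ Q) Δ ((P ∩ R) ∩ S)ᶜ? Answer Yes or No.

No

6 ∈ S and 6 ∈ Q, so 6 ∈ S ∩ Q
6 ∈ (S ∩ Q) and 6 ∈ Q, so 6 ∉ (S ∩ Q) Δ Q
6 ∈ P and 6 ∈ R, so 6 ∈ P ∩ R
6 ∈ (P ∩ R) and 6 ∈ S, so 6 ∈ (P ∩ R) ∩ S
6 ∉ ((P ∩ R) ∩ S)ᶜ since 6 ∈ ((P ∩ R) ∩ S)
6 ∉ ((S ∩ Q) Δ Q) and 6 ∉ ((P ∩ R) ∩ S)ᶜ, so 6 ∉ ((S ∩ Q) Δ Q) Δ ((P ∩ R) ∩ S)ᶜ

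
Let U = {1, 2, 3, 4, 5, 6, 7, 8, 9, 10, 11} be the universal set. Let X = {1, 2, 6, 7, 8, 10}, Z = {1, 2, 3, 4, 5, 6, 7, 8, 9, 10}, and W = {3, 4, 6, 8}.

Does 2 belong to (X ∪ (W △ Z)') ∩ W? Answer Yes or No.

2 ∉ W and 2 ∈ Z, so 2 ∈ W △ Z
2 ∉ (W △ Z)' since 2 ∈ (W △ Z)
2 ∈ X and 2 ∉ (W △ Z)', so 2 ∈ X ∪ (W △ Z)'
2 ∈ (X ∪ (W △ Z)') and 2 ∉ W, so 2 ∉ (X ∪ (W △ Z)') ∩ W

No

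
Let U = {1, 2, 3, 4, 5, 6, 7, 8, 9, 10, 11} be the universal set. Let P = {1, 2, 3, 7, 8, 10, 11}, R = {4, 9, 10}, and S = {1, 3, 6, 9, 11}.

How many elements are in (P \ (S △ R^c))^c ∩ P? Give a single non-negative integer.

3

R^c = {1, 2, 3, 5, 6, 7, 8, 11}
S △ R^c = {2, 5, 7, 8, 9}
P \ (S △ R^c) = {1, 3, 10, 11}
(P \ (S △ R^c))^c = {2, 4, 5, 6, 7, 8, 9}
(P \ (S △ R^c))^c ∩ P = {2, 7, 8}
|(P \ (S △ R^c))^c ∩ P| = 3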